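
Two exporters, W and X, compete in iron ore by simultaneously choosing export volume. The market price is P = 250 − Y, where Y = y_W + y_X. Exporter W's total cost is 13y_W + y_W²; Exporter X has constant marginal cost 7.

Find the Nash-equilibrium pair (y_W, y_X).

33, 105

Exporter W's profit: π = y_W(250 − (y_W + y_X)) − 13y_W − y_W².
∂π/∂y_W = 237 − 4y_W − y_X = 0, so y_W = 59.25 − 0.25y_X.
For X: ∂π/∂y_X = 243 − 2y_X − y_W = 0 ⇒ y_X = 121.5 − 0.5y_W.
Plugging y_X into W's best response: y_W = 59.25 − 0.25(121.5 − 0.5y_W) ⇒ 0.875y_W = 28.875, so y_W = 33.
Then y_X = 121.5 − 0.5·33 = 105.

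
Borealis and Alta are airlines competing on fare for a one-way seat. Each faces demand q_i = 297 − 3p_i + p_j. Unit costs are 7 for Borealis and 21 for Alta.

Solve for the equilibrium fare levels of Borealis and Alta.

64.8, 70.8

Borealis's profit: π = (p_{Borealis} − 7)(297 − 3p_{Borealis} + p_{Alta}).
∂π/∂p_{Borealis} = 318 − 6p_{Borealis} + p_{Alta} = 0 ⇒ p_{Borealis} = 53 + (1/6)p_{Alta}.
Similarly p_{Alta} = 60 + (1/6)p_{Borealis}.
Solving the two reaction functions simultaneously: (1 − (1/6)(1/6))p_{Borealis} = 53 + (1/6)·60, so (35/36)p_{Borealis} = 63 and p_{Borealis} = 64.8.
Then p_{Alta} = 60 + (1/6)·64.8 = 70.8.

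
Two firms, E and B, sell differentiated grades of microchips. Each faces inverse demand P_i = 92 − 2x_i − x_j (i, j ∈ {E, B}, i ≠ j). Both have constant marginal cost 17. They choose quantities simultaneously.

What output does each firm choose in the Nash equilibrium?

Firm E's profit: π = x_E(92 − 2x_E − x_B) − 17x_E.
∂π/∂x_E = 75 − 4x_E − x_B = 0 ⇒ x_E = 18.75 − 0.25x_B.
Setting x_E = x_B in the reaction function: x_E = 18.75 − 0.25x_E, so x_E = 18.75 / 1.25 = 15.

15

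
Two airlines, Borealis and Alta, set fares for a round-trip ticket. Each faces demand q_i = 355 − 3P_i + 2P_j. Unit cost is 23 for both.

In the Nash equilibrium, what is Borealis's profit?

Borealis's profit: π = (P_{Borealis} − 23)(355 − 3P_{Borealis} + 2P_{Alta}).
∂π/∂P_{Borealis} = 424 − 6P_{Borealis} + 2P_{Alta} = 0 ⇒ P_{Borealis} = 212/3 + (1/3)P_{Alta}.
By symmetry P_{Alta} = P_{Borealis}; substituting into the reaction function, (2/3)P_{Borealis} = 212/3 and P_{Borealis} = 106.
q_{Borealis} = 355 − 3·106 + 2·106 = 249.
Profit = (106 − 23)·249 = 20667.

20667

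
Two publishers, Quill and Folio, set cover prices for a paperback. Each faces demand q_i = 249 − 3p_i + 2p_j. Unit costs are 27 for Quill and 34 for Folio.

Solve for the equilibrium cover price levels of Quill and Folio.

Quill's profit: π = (p_{Quill} − 27)(249 − 3p_{Quill} + 2p_{Folio}).
∂π/∂p_{Quill} = 330 − 6p_{Quill} + 2p_{Folio} = 0 ⇒ p_{Quill} = 55 + (1/3)p_{Folio}.
Similarly p_{Folio} = 58.5 + (1/3)p_{Quill}.
Substituting the second reaction function into the first: p_{Quill} = 55 + (1/3)(58.5 + (1/3)p_{Quill}), which gives (8/9)p_{Quill} = 74.5 ⇒ p_{Quill} = 83.8125.
Then p_{Folio} = 58.5 + (1/3)·83.8125 = 86.4375.

83.8125, 86.4375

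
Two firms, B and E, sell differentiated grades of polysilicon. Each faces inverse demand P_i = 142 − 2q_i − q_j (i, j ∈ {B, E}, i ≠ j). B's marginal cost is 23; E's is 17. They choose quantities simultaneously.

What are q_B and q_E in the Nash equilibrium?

Firm B's profit: π = q_B(142 − 2q_B − q_E) − 23q_B.
∂π/∂q_B = 119 − 4q_B − q_E = 0 ⇒ q_B = 29.75 − 0.25q_E.
Similarly q_E = 31.25 − 0.25q_B.
Solving the two reaction functions simultaneously: (1 − (−0.25)(−0.25))q_B = 29.75 − 0.25·31.25, so 0.9375q_B = 21.9375 and q_B = 23.4.
Then q_E = 31.25 − 0.25·23.4 = 25.4.

23.4, 25.4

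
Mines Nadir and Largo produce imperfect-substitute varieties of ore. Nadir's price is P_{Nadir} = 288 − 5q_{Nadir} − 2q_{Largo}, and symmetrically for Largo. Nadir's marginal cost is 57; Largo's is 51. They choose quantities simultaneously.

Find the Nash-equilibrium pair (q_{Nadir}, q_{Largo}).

19.125, 19.875

Mine Nadir's profit: π = q_{Nadir}(288 − 5q_{Nadir} − 2q_{Largo}) − 57q_{Nadir}.
∂π/∂q_{Nadir} = 231 − 10q_{Nadir} − 2q_{Largo} = 0 ⇒ q_{Nadir} = 23.1 − 0.2q_{Largo}.
Similarly q_{Largo} = 23.7 − 0.2q_{Nadir}.
Solving the two reaction functions simultaneously: (1 − (−0.2)(−0.2))q_{Nadir} = 23.1 − 0.2·23.7, so 0.96q_{Nadir} = 18.36 and q_{Nadir} = 19.125.
Then q_{Largo} = 23.7 − 0.2·19.125 = 19.875.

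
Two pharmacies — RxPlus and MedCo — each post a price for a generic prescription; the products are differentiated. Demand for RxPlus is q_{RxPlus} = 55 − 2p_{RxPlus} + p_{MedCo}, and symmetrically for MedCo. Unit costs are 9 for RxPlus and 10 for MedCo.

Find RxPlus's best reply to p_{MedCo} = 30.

RxPlus's profit: π = (p_{RxPlus} − 9)(55 − 2p_{RxPlus} + p_{MedCo}).
∂π/∂p_{RxPlus} = 73 − 4p_{RxPlus} + p_{MedCo} = 0 ⇒ p_{RxPlus} = 18.25 + 0.25p_{MedCo}.
At p_{MedCo} = 30: p_{RxPlus} = 18.25 + 0.25·30 = 25.75.

25.75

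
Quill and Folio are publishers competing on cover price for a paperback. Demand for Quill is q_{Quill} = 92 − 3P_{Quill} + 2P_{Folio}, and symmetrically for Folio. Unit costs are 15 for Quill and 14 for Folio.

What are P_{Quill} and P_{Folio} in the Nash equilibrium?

34.0625, 33.6875

Quill's profit: π = (P_{Quill} − 15)(92 − 3P_{Quill} + 2P_{Folio}).
∂π/∂P_{Quill} = 137 − 6P_{Quill} + 2P_{Folio} = 0 ⇒ P_{Quill} = 137/6 + (1/3)P_{Folio}.
Similarly P_{Folio} = 67/3 + (1/3)P_{Quill}.
Substituting the second reaction function into the first: P_{Quill} = 137/6 + (1/3)(67/3 + (1/3)P_{Quill}), which gives (8/9)P_{Quill} = 545/18 ⇒ P_{Quill} = 34.0625.
Then P_{Folio} = 67/3 + (1/3)·34.0625 = 33.6875.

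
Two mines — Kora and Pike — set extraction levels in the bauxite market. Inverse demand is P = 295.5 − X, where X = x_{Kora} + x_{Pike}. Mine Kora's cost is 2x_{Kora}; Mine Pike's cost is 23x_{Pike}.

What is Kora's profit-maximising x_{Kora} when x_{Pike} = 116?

88.75

Mine Kora's profit: π = x_{Kora}(295.5 − (x_{Kora} + x_{Pike})) − 2x_{Kora}.
∂π/∂x_{Kora} = 293.5 − 2x_{Kora} − x_{Pike} = 0, so x_{Kora} = 146.75 − 0.5x_{Pike}.
At x_{Pike} = 116: x_{Kora} = 146.75 − 0.5·116 = 88.75.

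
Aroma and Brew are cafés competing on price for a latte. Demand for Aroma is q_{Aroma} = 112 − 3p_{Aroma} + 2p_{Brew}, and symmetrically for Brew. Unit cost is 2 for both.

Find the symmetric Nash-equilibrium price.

Aroma's profit: π = (p_{Aroma} − 2)(112 − 3p_{Aroma} + 2p_{Brew}).
∂π/∂p_{Aroma} = 118 − 6p_{Aroma} + 2p_{Brew} = 0 ⇒ p_{Aroma} = 59/3 + (1/3)p_{Brew}.
The game is symmetric, so in equilibrium p_{Brew} = p_{Aroma}: the reaction function gives (2/3)p_{Aroma} = 59/3, hence p_{Aroma} = 29.5.

29.5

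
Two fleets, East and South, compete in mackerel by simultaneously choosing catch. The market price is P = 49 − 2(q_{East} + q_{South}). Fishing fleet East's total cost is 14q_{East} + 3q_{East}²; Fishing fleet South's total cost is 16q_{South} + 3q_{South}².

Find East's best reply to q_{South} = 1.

Fishing fleet East's profit: π = q_{East}(49 − 2(q_{East} + q_{South})) − 14q_{East} − 3q_{East}².
∂π/∂q_{East} = 35 − 10q_{East} − 2q_{South} = 0, so q_{East} = 3.5 − 0.2q_{South}.
At q_{South} = 1: q_{East} = 3.5 − 0.2·1 = 3.3.

3.3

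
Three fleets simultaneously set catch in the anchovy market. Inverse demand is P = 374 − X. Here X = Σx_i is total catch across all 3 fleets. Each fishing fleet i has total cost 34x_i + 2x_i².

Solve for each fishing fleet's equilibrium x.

A representative fishing fleet's profit is π_i = x_i(374 − X) − 34x_i − 2x_i², with X = x_i + Σ_{j≠i} x_j.
First-order condition: 340 − 6x_i − Σ_{j≠i} x_j = 0.
With identical fishing fleets, set every x_j = x: then 340 − 6x − 2x = 0, i.e. x = 340/8 = 42.5.

42.5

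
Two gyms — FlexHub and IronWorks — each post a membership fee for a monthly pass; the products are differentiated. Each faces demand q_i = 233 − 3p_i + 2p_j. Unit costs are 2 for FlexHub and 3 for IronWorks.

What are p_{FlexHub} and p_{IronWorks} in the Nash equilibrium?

FlexHub's profit: π = (p_{FlexHub} − 2)(233 − 3p_{FlexHub} + 2p_{IronWorks}).
∂π/∂p_{FlexHub} = 239 − 6p_{FlexHub} + 2p_{IronWorks} = 0 ⇒ p_{FlexHub} = 239/6 + (1/3)p_{IronWorks}.
Similarly p_{IronWorks} = 121/3 + (1/3)p_{FlexHub}.
Plugging p_{IronWorks} into FlexHub's best response: p_{FlexHub} = 239/6 + (1/3)(121/3 + (1/3)p_{FlexHub}) ⇒ (8/9)p_{FlexHub} = 959/18, so p_{FlexHub} = 59.9375.
Then p_{IronWorks} = 121/3 + (1/3)·59.9375 = 60.3125.

59.9375, 60.3125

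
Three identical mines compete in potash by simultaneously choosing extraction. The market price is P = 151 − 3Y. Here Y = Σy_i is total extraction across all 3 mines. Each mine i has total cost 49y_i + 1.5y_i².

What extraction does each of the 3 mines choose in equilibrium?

A representative mine's profit is π_i = y_i(151 − 3Y) − 49y_i − 1.5y_i², with Y = y_i + Σ_{j≠i} y_j.
First-order condition: 102 − 9y_i − 3Σ_{j≠i} y_j = 0.
Imposing symmetry (y_j = y for all j) turns Σ_{j≠i} y_j into 2y, so 102 = 15y and y = 6.8.

6.8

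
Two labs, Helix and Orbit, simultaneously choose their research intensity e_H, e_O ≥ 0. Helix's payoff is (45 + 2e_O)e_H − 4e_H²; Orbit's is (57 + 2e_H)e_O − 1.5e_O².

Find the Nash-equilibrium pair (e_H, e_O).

12.45, 27.3

Expanding Helix's payoff: 45e_H + 2e_Oe_H − 4e_H².
∂π/∂e_H = 45 + 2e_O − 8e_H = 0, so e_H = 5.625 + 0.25e_O.
Likewise for Orbit: e_O = 19 + (2/3)e_H.
Plugging e_O into Helix's best response: e_H = 5.625 + 0.25(19 + (2/3)e_H) ⇒ (5/6)e_H = 10.375, so e_H = 12.45.
Then e_O = 19 + (2/3)·12.45 = 27.3.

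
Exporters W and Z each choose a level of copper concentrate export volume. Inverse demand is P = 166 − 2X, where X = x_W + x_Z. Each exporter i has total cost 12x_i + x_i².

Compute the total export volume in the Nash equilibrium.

38.5

Exporter W's profit: π = x_W(166 − 2(x_W + x_Z)) − 12x_W − x_W².
∂π/∂x_W = 154 − 6x_W − 2x_Z = 0, so x_W = 77/3 − (1/3)x_Z.
Setting x_W = x_Z in the reaction function: x_W = 77/3 − (1/3)x_W, so x_W = (77/3) / (4/3) = 19.25.
Total export volume: 19.25 + 19.25 = 38.5.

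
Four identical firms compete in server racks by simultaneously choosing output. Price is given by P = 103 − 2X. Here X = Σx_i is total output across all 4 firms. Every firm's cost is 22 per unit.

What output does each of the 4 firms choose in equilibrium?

A representative firm's profit is π_i = x_i(103 − 2X) − 22x_i, with X = x_i + Σ_{j≠i} x_j.
First-order condition: 81 − 4x_i − 2Σ_{j≠i} x_j = 0.
In a symmetric equilibrium every firm chooses the same x, so Σ_{j≠i} x_j = 3x. The condition becomes 81 − 10x = 0, giving x = 81/10 = 8.1.

8.1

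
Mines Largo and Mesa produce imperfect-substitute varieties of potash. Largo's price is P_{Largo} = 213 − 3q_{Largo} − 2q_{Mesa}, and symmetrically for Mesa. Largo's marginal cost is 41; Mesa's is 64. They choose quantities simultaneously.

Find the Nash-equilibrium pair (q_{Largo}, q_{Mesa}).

Mine Largo's profit: π = q_{Largo}(213 − 3q_{Largo} − 2q_{Mesa}) − 41q_{Largo}.
∂π/∂q_{Largo} = 172 − 6q_{Largo} − 2q_{Mesa} = 0 ⇒ q_{Largo} = 86/3 − (1/3)q_{Mesa}.
Similarly q_{Mesa} = 149/6 − (1/3)q_{Largo}.
Plugging q_{Mesa} into Largo's best response: q_{Largo} = 86/3 − (1/3)(149/6 − (1/3)q_{Largo}) ⇒ (8/9)q_{Largo} = 367/18, so q_{Largo} = 22.9375.
Then q_{Mesa} = 149/6 − (1/3)·22.9375 = 17.1875.

22.9375, 17.1875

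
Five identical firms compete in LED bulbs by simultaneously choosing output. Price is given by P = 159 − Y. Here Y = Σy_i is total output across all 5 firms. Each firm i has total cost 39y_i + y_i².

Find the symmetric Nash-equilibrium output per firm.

A representative firm's profit is π_i = y_i(159 − Y) − 39y_i − y_i², with Y = y_i + Σ_{j≠i} y_j.
First-order condition: 120 − 4y_i − Σ_{j≠i} y_j = 0.
In a symmetric equilibrium every firm chooses the same y, so Σ_{j≠i} y_j = 4y. The condition becomes 120 − 8y = 0, giving y = 120/8 = 15.

15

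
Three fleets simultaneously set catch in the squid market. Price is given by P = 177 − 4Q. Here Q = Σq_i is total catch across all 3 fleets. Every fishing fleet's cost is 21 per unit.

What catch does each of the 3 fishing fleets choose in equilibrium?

A representative fishing fleet's profit is π_i = q_i(177 − 4Q) − 21q_i, with Q = q_i + Σ_{j≠i} q_j.
First-order condition: 156 − 8q_i − 4Σ_{j≠i} q_j = 0.
With identical fishing fleets, set every q_j = q: then 156 − 8q − 8q = 0, i.e. q = 156/16 = 9.75.

9.75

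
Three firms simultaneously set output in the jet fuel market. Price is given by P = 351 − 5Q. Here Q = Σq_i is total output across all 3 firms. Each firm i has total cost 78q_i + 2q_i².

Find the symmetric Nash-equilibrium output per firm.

11.375

A representative firm's profit is π_i = q_i(351 − 5Q) − 78q_i − 2q_i², with Q = q_i + Σ_{j≠i} q_j.
First-order condition: 273 − 14q_i − 5Σ_{j≠i} q_j = 0.
Imposing symmetry (q_j = q for all j) turns Σ_{j≠i} q_j into 2q, so 273 = 24q and q = 11.375.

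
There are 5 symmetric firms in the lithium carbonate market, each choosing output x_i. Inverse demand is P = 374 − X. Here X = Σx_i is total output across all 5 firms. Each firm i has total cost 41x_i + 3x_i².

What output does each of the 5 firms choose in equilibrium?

A representative firm's profit is π_i = x_i(374 − X) − 41x_i − 3x_i², with X = x_i + Σ_{j≠i} x_j.
First-order condition: 333 − 8x_i − Σ_{j≠i} x_j = 0.
With identical firms, set every x_j = x: then 333 − 8x − 4x = 0, i.e. x = 333/12 = 27.75.

27.75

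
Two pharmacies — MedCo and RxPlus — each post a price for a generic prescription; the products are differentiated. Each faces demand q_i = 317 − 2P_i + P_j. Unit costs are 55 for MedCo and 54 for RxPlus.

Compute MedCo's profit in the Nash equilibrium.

15207.68

MedCo's profit: π = (P_{MedCo} − 55)(317 − 2P_{MedCo} + P_{RxPlus}).
∂π/∂P_{MedCo} = 427 − 4P_{MedCo} + P_{RxPlus} = 0 ⇒ P_{MedCo} = 106.75 + 0.25P_{RxPlus}.
Similarly P_{RxPlus} = 106.25 + 0.25P_{MedCo}.
Substituting the second reaction function into the first: P_{MedCo} = 106.75 + 0.25(106.25 + 0.25P_{MedCo}), which gives 0.9375P_{MedCo} = 133.3125 ⇒ P_{MedCo} = 142.2.
Then P_{RxPlus} = 106.25 + 0.25·142.2 = 141.8.
q_{MedCo} = 317 − 2·142.2 + 141.8 = 174.4.
Profit = (142.2 − 55)·174.4 = 15207.68.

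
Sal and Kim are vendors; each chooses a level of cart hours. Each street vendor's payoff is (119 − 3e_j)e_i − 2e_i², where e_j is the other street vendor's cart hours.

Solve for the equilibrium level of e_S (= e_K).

Sal's payoff is (119 − 3e_K)e_S − 2e_S².
∂π/∂e_S = 119 − 3e_K − 4e_S = 0, so e_S = 29.75 − 0.75e_K.
Setting e_S = e_K in the reaction function: e_S = 29.75 − 0.75e_S, so e_S = 29.75 / 1.75 = 17.

17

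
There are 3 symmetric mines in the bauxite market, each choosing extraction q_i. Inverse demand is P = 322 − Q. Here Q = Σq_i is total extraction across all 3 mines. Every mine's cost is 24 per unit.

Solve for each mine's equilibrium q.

74.5

A representative mine's profit is π_i = q_i(322 − Q) − 24q_i, with Q = q_i + Σ_{j≠i} q_j.
First-order condition: 298 − 2q_i − Σ_{j≠i} q_j = 0.
In a symmetric equilibrium every mine chooses the same q, so Σ_{j≠i} q_j = 2q. The condition becomes 298 − 4q = 0, giving q = 298/4 = 74.5.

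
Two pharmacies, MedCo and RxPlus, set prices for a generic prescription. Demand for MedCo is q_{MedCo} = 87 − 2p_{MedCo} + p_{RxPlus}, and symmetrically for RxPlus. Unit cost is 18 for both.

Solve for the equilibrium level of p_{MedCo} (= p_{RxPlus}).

MedCo's profit: π = (p_{MedCo} − 18)(87 − 2p_{MedCo} + p_{RxPlus}).
∂π/∂p_{MedCo} = 123 − 4p_{MedCo} + p_{RxPlus} = 0 ⇒ p_{MedCo} = 30.75 + 0.25p_{RxPlus}.
By symmetry p_{RxPlus} = p_{MedCo}; substituting into the reaction function, 0.75p_{MedCo} = 30.75 and p_{MedCo} = 41.

41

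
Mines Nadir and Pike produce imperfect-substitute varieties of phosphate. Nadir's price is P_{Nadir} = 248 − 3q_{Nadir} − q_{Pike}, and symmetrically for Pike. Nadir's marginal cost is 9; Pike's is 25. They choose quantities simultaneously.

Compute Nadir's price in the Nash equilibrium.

Mine Nadir's profit: π = q_{Nadir}(248 − 3q_{Nadir} − q_{Pike}) − 9q_{Nadir}.
∂π/∂q_{Nadir} = 239 − 6q_{Nadir} − q_{Pike} = 0 ⇒ q_{Nadir} = 239/6 − (1/6)q_{Pike}.
Similarly q_{Pike} = 223/6 − (1/6)q_{Nadir}.
Solving the two reaction functions simultaneously: (1 − (−1/6)(−1/6))q_{Nadir} = 239/6 − (1/6)·(223/6), so (35/36)q_{Nadir} = 1211/36 and q_{Nadir} = 34.6.
Then q_{Pike} = 223/6 − (1/6)·34.6 = 31.4.
P_{Nadir} = 248 − 3·34.6 − 31.4 = 112.8.

112.8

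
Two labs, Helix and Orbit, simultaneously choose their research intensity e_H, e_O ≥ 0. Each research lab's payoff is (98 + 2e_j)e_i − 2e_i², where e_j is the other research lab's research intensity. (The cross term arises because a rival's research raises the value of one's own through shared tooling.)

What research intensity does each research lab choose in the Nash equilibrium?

49

Helix's payoff is (98 + 2e_O)e_H − 2e_H².
∂π/∂e_H = 98 + 2e_O − 4e_H = 0, so e_H = 24.5 + 0.5e_O.
Setting e_H = e_O in the reaction function: e_H = 24.5 + 0.5e_H, so e_H = 24.5 / 0.5 = 49.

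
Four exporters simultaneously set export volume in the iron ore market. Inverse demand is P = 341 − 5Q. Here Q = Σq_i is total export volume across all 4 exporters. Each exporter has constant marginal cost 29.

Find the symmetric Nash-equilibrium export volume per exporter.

12.48

A representative exporter's profit is π_i = q_i(341 − 5Q) − 29q_i, with Q = q_i + Σ_{j≠i} q_j.
First-order condition: 312 − 10q_i − 5Σ_{j≠i} q_j = 0.
Imposing symmetry (q_j = q for all j) turns Σ_{j≠i} q_j into 3q, so 312 = 25q and q = 12.48.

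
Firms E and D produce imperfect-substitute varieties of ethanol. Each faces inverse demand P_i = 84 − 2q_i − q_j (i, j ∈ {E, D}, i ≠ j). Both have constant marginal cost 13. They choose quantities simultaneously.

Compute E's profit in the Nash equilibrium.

403.28

Firm E's profit: π = q_E(84 − 2q_E − q_D) − 13q_E.
∂π/∂q_E = 71 − 4q_E − q_D = 0 ⇒ q_E = 17.75 − 0.25q_D.
The game is symmetric, so in equilibrium q_D = q_E: the reaction function gives 1.25q_E = 17.75, hence q_E = 14.2.
P_E = 84 − 2·14.2 − 14.2 = 41.4.
Profit = (41.4 − 13)·14.2 = 403.28.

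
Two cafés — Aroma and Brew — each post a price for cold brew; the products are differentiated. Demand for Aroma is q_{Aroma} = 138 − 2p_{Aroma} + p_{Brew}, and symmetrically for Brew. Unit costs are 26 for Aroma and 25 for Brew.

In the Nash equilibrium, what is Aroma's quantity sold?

74.4

Aroma's profit: π = (p_{Aroma} − 26)(138 − 2p_{Aroma} + p_{Brew}).
∂π/∂p_{Aroma} = 190 − 4p_{Aroma} + p_{Brew} = 0 ⇒ p_{Aroma} = 47.5 + 0.25p_{Brew}.
Similarly p_{Brew} = 47 + 0.25p_{Aroma}.
Substituting the second reaction function into the first: p_{Aroma} = 47.5 + 0.25(47 + 0.25p_{Aroma}), which gives 0.9375p_{Aroma} = 59.25 ⇒ p_{Aroma} = 63.2.
Then p_{Brew} = 47 + 0.25·63.2 = 62.8.
q_{Aroma} = 138 − 2·63.2 + 62.8 = 74.4.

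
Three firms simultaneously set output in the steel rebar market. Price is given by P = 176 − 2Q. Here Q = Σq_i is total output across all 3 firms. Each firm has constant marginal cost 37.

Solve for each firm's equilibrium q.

17.375

A representative firm's profit is π_i = q_i(176 − 2Q) − 37q_i, with Q = q_i + Σ_{j≠i} q_j.
First-order condition: 139 − 4q_i − 2Σ_{j≠i} q_j = 0.
With identical firms, set every q_j = q: then 139 − 4q − 4q = 0, i.e. q = 139/8 = 17.375.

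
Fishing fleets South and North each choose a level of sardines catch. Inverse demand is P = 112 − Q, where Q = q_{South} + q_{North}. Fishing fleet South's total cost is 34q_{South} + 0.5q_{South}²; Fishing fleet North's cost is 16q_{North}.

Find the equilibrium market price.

Fishing fleet South's profit: π = q_{South}(112 − (q_{South} + q_{North})) − 34q_{South} − 0.5q_{South}².
∂π/∂q_{South} = 78 − 3q_{South} − q_{North} = 0, so q_{South} = 26 − (1/3)q_{North}.
For North: ∂π/∂q_{North} = 96 − 2q_{North} − q_{South} = 0 ⇒ q_{North} = 48 − 0.5q_{South}.
Solving the two reaction functions simultaneously: (1 − (−1/3)(−0.5))q_{South} = 26 − (1/3)·48, so (5/6)q_{South} = 10 and q_{South} = 12.
Then q_{North} = 48 − 0.5·12 = 42.
Equilibrium price: P = 112 − 54 = 58.

58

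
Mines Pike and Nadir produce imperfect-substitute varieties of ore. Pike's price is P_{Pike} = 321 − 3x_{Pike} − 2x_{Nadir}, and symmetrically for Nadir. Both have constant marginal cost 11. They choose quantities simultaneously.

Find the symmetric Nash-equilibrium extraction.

Mine Pike's profit: π = x_{Pike}(321 − 3x_{Pike} − 2x_{Nadir}) − 11x_{Pike}.
∂π/∂x_{Pike} = 310 − 6x_{Pike} − 2x_{Nadir} = 0 ⇒ x_{Pike} = 155/3 − (1/3)x_{Nadir}.
The game is symmetric, so in equilibrium x_{Nadir} = x_{Pike}: the reaction function gives (4/3)x_{Pike} = 155/3, hence x_{Pike} = 38.75.

38.75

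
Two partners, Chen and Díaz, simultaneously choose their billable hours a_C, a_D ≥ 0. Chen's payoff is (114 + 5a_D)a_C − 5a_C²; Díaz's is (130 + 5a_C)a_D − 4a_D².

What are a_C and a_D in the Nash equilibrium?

Expanding Chen's payoff: 114a_C + 5a_Da_C − 5a_C².
∂π/∂a_C = 114 + 5a_D − 10a_C = 0, so a_C = 11.4 + 0.5a_D.
Likewise for Díaz: a_D = 16.25 + 0.625a_C.
Solving the two reaction functions simultaneously: (1 − (0.5)(0.625))a_C = 11.4 + 0.5·16.25, so 0.6875a_C = 19.525 and a_C = 28.4.
Then a_D = 16.25 + 0.625·28.4 = 34.

28.4, 34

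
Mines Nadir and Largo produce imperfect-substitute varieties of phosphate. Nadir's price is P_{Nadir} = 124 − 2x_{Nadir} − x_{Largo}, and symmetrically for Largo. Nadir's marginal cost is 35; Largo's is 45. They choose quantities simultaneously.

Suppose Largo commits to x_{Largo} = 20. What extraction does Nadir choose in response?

17.25

Mine Nadir's profit: π = x_{Nadir}(124 − 2x_{Nadir} − x_{Largo}) − 35x_{Nadir}.
∂π/∂x_{Nadir} = 89 − 4x_{Nadir} − x_{Largo} = 0 ⇒ x_{Nadir} = 22.25 − 0.25x_{Largo}.
At x_{Largo} = 20: x_{Nadir} = 22.25 − 0.25·20 = 17.25.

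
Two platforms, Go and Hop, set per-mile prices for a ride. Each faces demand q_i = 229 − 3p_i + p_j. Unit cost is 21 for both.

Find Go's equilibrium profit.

Go's profit: π = (p_{Go} − 21)(229 − 3p_{Go} + p_{Hop}).
∂π/∂p_{Go} = 292 − 6p_{Go} + p_{Hop} = 0 ⇒ p_{Go} = 146/3 + (1/6)p_{Hop}.
Setting p_{Go} = p_{Hop} in the reaction function: p_{Go} = 146/3 + (1/6)p_{Go}, so p_{Go} = (146/3) / (5/6) = 58.4.
q_{Go} = 229 − 3·58.4 + 58.4 = 112.2.
Profit = (58.4 − 21)·112.2 = 4196.28.

4196.28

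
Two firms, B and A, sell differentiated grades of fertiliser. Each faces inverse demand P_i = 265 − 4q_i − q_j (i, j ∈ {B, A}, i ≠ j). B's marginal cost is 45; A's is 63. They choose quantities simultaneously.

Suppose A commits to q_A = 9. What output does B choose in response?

Firm B's profit: π = q_B(265 − 4q_B − q_A) − 45q_B.
∂π/∂q_B = 220 − 8q_B − q_A = 0 ⇒ q_B = 27.5 − 0.125q_A.
At q_A = 9: q_B = 27.5 − 0.125·9 = 26.375.

26.375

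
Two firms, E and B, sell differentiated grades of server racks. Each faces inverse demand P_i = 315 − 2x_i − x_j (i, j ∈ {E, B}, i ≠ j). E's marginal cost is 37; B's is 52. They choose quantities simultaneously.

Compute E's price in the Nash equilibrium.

Firm E's profit: π = x_E(315 − 2x_E − x_B) − 37x_E.
∂π/∂x_E = 278 − 4x_E − x_B = 0 ⇒ x_E = 69.5 − 0.25x_B.
Similarly x_B = 65.75 − 0.25x_E.
Plugging x_B into E's best response: x_E = 69.5 − 0.25(65.75 − 0.25x_E) ⇒ 0.9375x_E = 53.0625, so x_E = 56.6.
Then x_B = 65.75 − 0.25·56.6 = 51.6.
P_E = 315 − 2·56.6 − 51.6 = 150.2.

150.2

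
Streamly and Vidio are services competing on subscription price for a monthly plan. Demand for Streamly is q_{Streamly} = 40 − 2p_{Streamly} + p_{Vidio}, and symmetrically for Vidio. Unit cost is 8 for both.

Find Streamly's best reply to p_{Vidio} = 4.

Streamly's profit: π = (p_{Streamly} − 8)(40 − 2p_{Streamly} + p_{Vidio}).
∂π/∂p_{Streamly} = 56 − 4p_{Streamly} + p_{Vidio} = 0 ⇒ p_{Streamly} = 14 + 0.25p_{Vidio}.
At p_{Vidio} = 4: p_{Streamly} = 14 + 0.25·4 = 15.

15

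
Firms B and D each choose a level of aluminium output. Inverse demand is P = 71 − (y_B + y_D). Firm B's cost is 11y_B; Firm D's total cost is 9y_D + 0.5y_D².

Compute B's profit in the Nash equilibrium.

Firm B's profit: π = y_B(71 − (y_B + y_D)) − 11y_B.
∂π/∂y_B = 60 − 2y_B − y_D = 0, so y_B = 30 − 0.5y_D.
For D: ∂π/∂y_D = 62 − 3y_D − y_B = 0 ⇒ y_D = 62/3 − (1/3)y_B.
Plugging y_D into B's best response: y_B = 30 − 0.5(62/3 − (1/3)y_B) ⇒ (5/6)y_B = 59/3, so y_B = 23.6.
Then y_D = 62/3 − (1/3)·23.6 = 12.8.
Price P = 71 − 36.4 = 34.6.
B's profit: (34.6 − 11)·23.6 = 556.96.

556.96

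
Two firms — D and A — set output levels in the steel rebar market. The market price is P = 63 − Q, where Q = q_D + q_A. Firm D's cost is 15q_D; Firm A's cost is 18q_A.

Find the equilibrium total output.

31

Firm D's profit: π = q_D(63 − (q_D + q_A)) − 15q_D.
∂π/∂q_D = 48 − 2q_D − q_A = 0, so q_D = 24 − 0.5q_A.
By the same steps for A: q_A = 22.5 − 0.5q_D.
Plugging q_A into D's best response: q_D = 24 − 0.5(22.5 − 0.5q_D) ⇒ 0.75q_D = 12.75, so q_D = 17.
Then q_A = 22.5 − 0.5·17 = 14.
Total output: 17 + 14 = 31.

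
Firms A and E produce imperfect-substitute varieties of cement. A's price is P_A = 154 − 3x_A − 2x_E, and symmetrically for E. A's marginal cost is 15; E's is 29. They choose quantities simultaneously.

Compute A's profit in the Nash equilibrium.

999.1875

Firm A's profit: π = x_A(154 − 3x_A − 2x_E) − 15x_A.
∂π/∂x_A = 139 − 6x_A − 2x_E = 0 ⇒ x_A = 139/6 − (1/3)x_E.
Similarly x_E = 125/6 − (1/3)x_A.
Plugging x_E into A's best response: x_A = 139/6 − (1/3)(125/6 − (1/3)x_A) ⇒ (8/9)x_A = 146/9, so x_A = 18.25.
Then x_E = 125/6 − (1/3)·18.25 = 14.75.
P_A = 154 − 3·18.25 − 2·14.75 = 69.75.
Profit = (69.75 − 15)·18.25 = 999.1875.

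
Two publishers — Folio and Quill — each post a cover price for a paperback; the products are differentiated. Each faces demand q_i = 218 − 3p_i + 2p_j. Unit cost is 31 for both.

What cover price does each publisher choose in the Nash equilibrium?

Folio's profit: π = (p_{Folio} − 31)(218 − 3p_{Folio} + 2p_{Quill}).
∂π/∂p_{Folio} = 311 − 6p_{Folio} + 2p_{Quill} = 0 ⇒ p_{Folio} = 311/6 + (1/3)p_{Quill}.
The game is symmetric, so in equilibrium p_{Quill} = p_{Folio}: the reaction function gives (2/3)p_{Folio} = 311/6, hence p_{Folio} = 77.75.

77.75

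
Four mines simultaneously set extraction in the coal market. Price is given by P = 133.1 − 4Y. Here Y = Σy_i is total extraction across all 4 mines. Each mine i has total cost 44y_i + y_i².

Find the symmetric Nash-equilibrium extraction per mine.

A representative mine's profit is π_i = y_i(133.1 − 4Y) − 44y_i − y_i², with Y = y_i + Σ_{j≠i} y_j.
First-order condition: 89.1 − 10y_i − 4Σ_{j≠i} y_j = 0.
Imposing symmetry (y_j = y for all j) turns Σ_{j≠i} y_j into 3y, so 89.1 = 22y and y = 4.05.

4.05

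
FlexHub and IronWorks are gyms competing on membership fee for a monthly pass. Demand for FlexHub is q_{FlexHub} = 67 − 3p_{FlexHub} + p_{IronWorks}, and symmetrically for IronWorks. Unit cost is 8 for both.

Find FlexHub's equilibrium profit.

312.12

FlexHub's profit: π = (p_{FlexHub} − 8)(67 − 3p_{FlexHub} + p_{IronWorks}).
∂π/∂p_{FlexHub} = 91 − 6p_{FlexHub} + p_{IronWorks} = 0 ⇒ p_{FlexHub} = 91/6 + (1/6)p_{IronWorks}.
The game is symmetric, so in equilibrium p_{IronWorks} = p_{FlexHub}: the reaction function gives (5/6)p_{FlexHub} = 91/6, hence p_{FlexHub} = 18.2.
q_{FlexHub} = 67 − 3·18.2 + 18.2 = 30.6.
Profit = (18.2 − 8)·30.6 = 312.12.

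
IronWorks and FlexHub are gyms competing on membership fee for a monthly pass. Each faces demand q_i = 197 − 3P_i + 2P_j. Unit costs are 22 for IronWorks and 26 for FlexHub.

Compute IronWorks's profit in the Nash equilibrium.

5940.75

IronWorks's profit: π = (P_{IronWorks} − 22)(197 − 3P_{IronWorks} + 2P_{FlexHub}).
∂π/∂P_{IronWorks} = 263 − 6P_{IronWorks} + 2P_{FlexHub} = 0 ⇒ P_{IronWorks} = 263/6 + (1/3)P_{FlexHub}.
Similarly P_{FlexHub} = 275/6 + (1/3)P_{IronWorks}.
Substituting the second reaction function into the first: P_{IronWorks} = 263/6 + (1/3)(275/6 + (1/3)P_{IronWorks}), which gives (8/9)P_{IronWorks} = 532/9 ⇒ P_{IronWorks} = 66.5.
Then P_{FlexHub} = 275/6 + (1/3)·66.5 = 68.
q_{IronWorks} = 197 − 3·66.5 + 2·68 = 133.5.
Profit = (66.5 − 22)·133.5 = 5940.75.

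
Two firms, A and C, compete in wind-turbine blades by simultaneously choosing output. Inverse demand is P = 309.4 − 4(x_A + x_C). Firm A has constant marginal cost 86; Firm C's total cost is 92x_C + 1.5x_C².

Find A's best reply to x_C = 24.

15.925

Firm A's profit: π = x_A(309.4 − 4(x_A + x_C)) − 86x_A.
∂π/∂x_A = 223.4 − 8x_A − 4x_C = 0, so x_A = 27.925 − 0.5x_C.
At x_C = 24: x_A = 27.925 − 0.5·24 = 15.925.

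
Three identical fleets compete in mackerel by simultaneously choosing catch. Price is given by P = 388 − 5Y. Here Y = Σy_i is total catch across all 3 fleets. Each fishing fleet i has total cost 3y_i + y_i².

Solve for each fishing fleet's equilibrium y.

17.5

A representative fishing fleet's profit is π_i = y_i(388 − 5Y) − 3y_i − y_i², with Y = y_i + Σ_{j≠i} y_j.
First-order condition: 385 − 12y_i − 5Σ_{j≠i} y_j = 0.
Imposing symmetry (y_j = y for all j) turns Σ_{j≠i} y_j into 2y, so 385 = 22y and y = 17.5.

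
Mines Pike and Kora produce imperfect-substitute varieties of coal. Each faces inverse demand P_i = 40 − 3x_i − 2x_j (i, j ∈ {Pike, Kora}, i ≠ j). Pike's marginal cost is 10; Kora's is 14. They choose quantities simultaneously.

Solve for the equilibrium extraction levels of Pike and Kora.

Mine Pike's profit: π = x_{Pike}(40 − 3x_{Pike} − 2x_{Kora}) − 10x_{Pike}.
∂π/∂x_{Pike} = 30 − 6x_{Pike} − 2x_{Kora} = 0 ⇒ x_{Pike} = 5 − (1/3)x_{Kora}.
Similarly x_{Kora} = 13/3 − (1/3)x_{Pike}.
Solving the two reaction functions simultaneously: (1 − (−1/3)(−1/3))x_{Pike} = 5 − (1/3)·(13/3), so (8/9)x_{Pike} = 32/9 and x_{Pike} = 4.
Then x_{Kora} = 13/3 − (1/3)·4 = 3.

4, 3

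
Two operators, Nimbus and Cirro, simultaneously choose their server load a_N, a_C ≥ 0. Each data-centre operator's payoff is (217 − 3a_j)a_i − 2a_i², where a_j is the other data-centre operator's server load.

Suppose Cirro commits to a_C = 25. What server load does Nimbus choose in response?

Nimbus's payoff is (217 − 3a_C)a_N − 2a_N².
∂π/∂a_N = 217 − 3a_C − 4a_N = 0, so a_N = 54.25 − 0.75a_C.
At a_C = 25: a_N = 54.25 − 0.75·25 = 35.5.

35.5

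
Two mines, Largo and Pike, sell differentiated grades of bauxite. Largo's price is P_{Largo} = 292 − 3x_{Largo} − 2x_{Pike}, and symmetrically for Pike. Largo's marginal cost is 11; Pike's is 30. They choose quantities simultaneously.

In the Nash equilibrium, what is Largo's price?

119.9375

Mine Largo's profit: π = x_{Largo}(292 − 3x_{Largo} − 2x_{Pike}) − 11x_{Largo}.
∂π/∂x_{Largo} = 281 − 6x_{Largo} − 2x_{Pike} = 0 ⇒ x_{Largo} = 281/6 − (1/3)x_{Pike}.
Similarly x_{Pike} = 131/3 − (1/3)x_{Largo}.
Plugging x_{Pike} into Largo's best response: x_{Largo} = 281/6 − (1/3)(131/3 − (1/3)x_{Largo}) ⇒ (8/9)x_{Largo} = 581/18, so x_{Largo} = 36.3125.
Then x_{Pike} = 131/3 − (1/3)·36.3125 = 31.5625.
P_{Largo} = 292 − 3·36.3125 − 2·31.5625 = 119.9375.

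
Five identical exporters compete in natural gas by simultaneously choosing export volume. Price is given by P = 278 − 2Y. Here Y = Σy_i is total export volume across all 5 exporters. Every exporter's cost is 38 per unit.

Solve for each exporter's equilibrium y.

20

A representative exporter's profit is π_i = y_i(278 − 2Y) − 38y_i, with Y = y_i + Σ_{j≠i} y_j.
First-order condition: 240 − 4y_i − 2Σ_{j≠i} y_j = 0.
In a symmetric equilibrium every exporter chooses the same y, so Σ_{j≠i} y_j = 4y. The condition becomes 240 − 12y = 0, giving y = 240/12 = 20.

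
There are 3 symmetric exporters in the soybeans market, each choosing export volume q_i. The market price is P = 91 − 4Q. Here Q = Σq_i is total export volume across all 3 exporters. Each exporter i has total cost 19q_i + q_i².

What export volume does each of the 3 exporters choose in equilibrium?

A representative exporter's profit is π_i = q_i(91 − 4Q) − 19q_i − q_i², with Q = q_i + Σ_{j≠i} q_j.
First-order condition: 72 − 10q_i − 4Σ_{j≠i} q_j = 0.
With identical exporters, set every q_j = q: then 72 − 10q − 8q = 0, i.e. q = 72/18 = 4.

4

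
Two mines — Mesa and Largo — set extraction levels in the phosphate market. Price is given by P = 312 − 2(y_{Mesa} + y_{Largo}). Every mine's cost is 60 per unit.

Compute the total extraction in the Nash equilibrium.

Mine Mesa's profit: π = y_{Mesa}(312 − 2(y_{Mesa} + y_{Largo})) − 60y_{Mesa}.
∂π/∂y_{Mesa} = 252 − 4y_{Mesa} − 2y_{Largo} = 0, so y_{Mesa} = 63 − 0.5y_{Largo}.
Setting y_{Mesa} = y_{Largo} in the reaction function: y_{Mesa} = 63 − 0.5y_{Mesa}, so y_{Mesa} = 63 / 1.5 = 42.
Total extraction: 42 + 42 = 84.

84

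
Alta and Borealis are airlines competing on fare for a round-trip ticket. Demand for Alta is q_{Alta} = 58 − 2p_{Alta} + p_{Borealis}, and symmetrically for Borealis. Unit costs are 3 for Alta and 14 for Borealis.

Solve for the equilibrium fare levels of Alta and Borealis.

22.8, 27.2

Alta's profit: π = (p_{Alta} − 3)(58 − 2p_{Alta} + p_{Borealis}).
∂π/∂p_{Alta} = 64 − 4p_{Alta} + p_{Borealis} = 0 ⇒ p_{Alta} = 16 + 0.25p_{Borealis}.
Similarly p_{Borealis} = 21.5 + 0.25p_{Alta}.
Plugging p_{Borealis} into Alta's best response: p_{Alta} = 16 + 0.25(21.5 + 0.25p_{Alta}) ⇒ 0.9375p_{Alta} = 21.375, so p_{Alta} = 22.8.
Then p_{Borealis} = 21.5 + 0.25·22.8 = 27.2.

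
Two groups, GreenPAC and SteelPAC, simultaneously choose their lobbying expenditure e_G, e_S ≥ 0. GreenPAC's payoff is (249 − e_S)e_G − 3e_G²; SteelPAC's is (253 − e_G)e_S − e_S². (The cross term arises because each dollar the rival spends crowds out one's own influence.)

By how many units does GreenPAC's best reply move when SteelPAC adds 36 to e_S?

-6

Expanding GreenPAC's payoff: 249e_G − e_Se_G − 3e_G².
∂π/∂e_G = 249 − e_S − 6e_G = 0, so e_G = 41.5 − (1/6)e_S.
The reaction-function slope is −1/6, so a 36-unit rise in e_S moves e_G by −1/6 × 36 = −6. GreenPAC's best response falls — the actions are strategic substitutes.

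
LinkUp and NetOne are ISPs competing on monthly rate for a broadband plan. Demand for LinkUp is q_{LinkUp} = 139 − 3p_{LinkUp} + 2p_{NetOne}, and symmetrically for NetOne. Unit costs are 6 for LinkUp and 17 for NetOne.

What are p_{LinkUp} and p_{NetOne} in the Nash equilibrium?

41.3125, 45.4375

LinkUp's profit: π = (p_{LinkUp} − 6)(139 − 3p_{LinkUp} + 2p_{NetOne}).
∂π/∂p_{LinkUp} = 157 − 6p_{LinkUp} + 2p_{NetOne} = 0 ⇒ p_{LinkUp} = 157/6 + (1/3)p_{NetOne}.
Similarly p_{NetOne} = 95/3 + (1/3)p_{LinkUp}.
Plugging p_{NetOne} into LinkUp's best response: p_{LinkUp} = 157/6 + (1/3)(95/3 + (1/3)p_{LinkUp}) ⇒ (8/9)p_{LinkUp} = 661/18, so p_{LinkUp} = 41.3125.
Then p_{NetOne} = 95/3 + (1/3)·41.3125 = 45.4375.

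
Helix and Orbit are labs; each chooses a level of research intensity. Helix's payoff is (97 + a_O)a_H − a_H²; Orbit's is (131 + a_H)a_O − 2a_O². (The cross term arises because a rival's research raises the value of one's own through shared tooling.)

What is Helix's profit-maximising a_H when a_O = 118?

107.5

Expanding Helix's payoff: 97a_H + a_Oa_H − a_H².
∂π/∂a_H = 97 + a_O − 2a_H = 0, so a_H = 48.5 + 0.5a_O.
At a_O = 118: a_H = 48.5 + 0.5·118 = 107.5.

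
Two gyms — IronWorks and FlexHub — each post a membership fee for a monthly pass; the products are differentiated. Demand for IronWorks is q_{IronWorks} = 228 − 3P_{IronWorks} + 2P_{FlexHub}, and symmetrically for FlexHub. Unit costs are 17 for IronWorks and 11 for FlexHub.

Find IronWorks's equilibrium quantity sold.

IronWorks's profit: π = (P_{IronWorks} − 17)(228 − 3P_{IronWorks} + 2P_{FlexHub}).
∂π/∂P_{IronWorks} = 279 − 6P_{IronWorks} + 2P_{FlexHub} = 0 ⇒ P_{IronWorks} = 46.5 + (1/3)P_{FlexHub}.
Similarly P_{FlexHub} = 43.5 + (1/3)P_{IronWorks}.
Substituting the second reaction function into the first: P_{IronWorks} = 46.5 + (1/3)(43.5 + (1/3)P_{IronWorks}), which gives (8/9)P_{IronWorks} = 61 ⇒ P_{IronWorks} = 68.625.
Then P_{FlexHub} = 43.5 + (1/3)·68.625 = 66.375.
q_{IronWorks} = 228 − 3·68.625 + 2·66.375 = 154.875.

154.875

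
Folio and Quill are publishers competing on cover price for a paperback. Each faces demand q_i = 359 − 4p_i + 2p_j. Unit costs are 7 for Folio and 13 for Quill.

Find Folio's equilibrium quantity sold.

233.2

Folio's profit: π = (p_{Folio} − 7)(359 − 4p_{Folio} + 2p_{Quill}).
∂π/∂p_{Folio} = 387 − 8p_{Folio} + 2p_{Quill} = 0 ⇒ p_{Folio} = 48.375 + 0.25p_{Quill}.
Similarly p_{Quill} = 51.375 + 0.25p_{Folio}.
Substituting the second reaction function into the first: p_{Folio} = 48.375 + 0.25(51.375 + 0.25p_{Folio}), which gives 0.9375p_{Folio} = 1959/32 ⇒ p_{Folio} = 65.3.
Then p_{Quill} = 51.375 + 0.25·65.3 = 67.7.
q_{Folio} = 359 − 4·65.3 + 2·67.7 = 233.2.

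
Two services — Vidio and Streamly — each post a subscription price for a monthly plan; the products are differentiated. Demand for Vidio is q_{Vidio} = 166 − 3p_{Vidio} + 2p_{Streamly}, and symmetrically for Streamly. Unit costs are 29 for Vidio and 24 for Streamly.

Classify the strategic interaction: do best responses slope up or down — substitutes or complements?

Vidio's profit: π = (p_{Vidio} − 29)(166 − 3p_{Vidio} + 2p_{Streamly}).
∂π/∂p_{Vidio} = 253 − 6p_{Vidio} + 2p_{Streamly} = 0 ⇒ p_{Vidio} = 253/6 + (1/3)p_{Streamly}.
The best-response slope dp_{Vidio}/dp_{Streamly} = 1/3 > 0: the reaction function is upward-sloping, so the choices are strategic complements.

strategic complements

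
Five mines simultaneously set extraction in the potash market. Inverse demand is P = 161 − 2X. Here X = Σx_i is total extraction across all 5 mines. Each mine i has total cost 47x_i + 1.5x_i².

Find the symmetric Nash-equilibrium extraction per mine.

A representative mine's profit is π_i = x_i(161 − 2X) − 47x_i − 1.5x_i², with X = x_i + Σ_{j≠i} x_j.
First-order condition: 114 − 7x_i − 2Σ_{j≠i} x_j = 0.
Imposing symmetry (x_j = x for all j) turns Σ_{j≠i} x_j into 4x, so 114 = 15x and x = 7.6.

7.6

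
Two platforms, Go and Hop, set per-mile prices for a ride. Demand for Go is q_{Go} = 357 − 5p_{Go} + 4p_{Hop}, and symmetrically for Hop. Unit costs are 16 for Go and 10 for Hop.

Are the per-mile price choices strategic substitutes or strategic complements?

Go's profit: π = (p_{Go} − 16)(357 − 5p_{Go} + 4p_{Hop}).
∂π/∂p_{Go} = 437 − 10p_{Go} + 4p_{Hop} = 0 ⇒ p_{Go} = 43.7 + 0.4p_{Hop}.
The best-response slope dp_{Go}/dp_{Hop} = 0.4 > 0: the reaction function is upward-sloping, so the choices are strategic complements.

strategic complements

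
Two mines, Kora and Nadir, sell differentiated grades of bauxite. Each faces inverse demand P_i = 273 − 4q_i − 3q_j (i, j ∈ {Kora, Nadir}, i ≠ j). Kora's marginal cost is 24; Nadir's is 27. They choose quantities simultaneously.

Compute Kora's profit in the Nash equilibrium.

2079.36

Mine Kora's profit: π = q_{Kora}(273 − 4q_{Kora} − 3q_{Nadir}) − 24q_{Kora}.
∂π/∂q_{Kora} = 249 − 8q_{Kora} − 3q_{Nadir} = 0 ⇒ q_{Kora} = 31.125 − 0.375q_{Nadir}.
Similarly q_{Nadir} = 30.75 − 0.375q_{Kora}.
Solving the two reaction functions simultaneously: (1 − (−0.375)(−0.375))q_{Kora} = 31.125 − 0.375·30.75, so (55/64)q_{Kora} = 627/32 and q_{Kora} = 22.8.
Then q_{Nadir} = 30.75 − 0.375·22.8 = 22.2.
P_{Kora} = 273 − 4·22.8 − 3·22.2 = 115.2.
Profit = (115.2 − 24)·22.8 = 2079.36.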